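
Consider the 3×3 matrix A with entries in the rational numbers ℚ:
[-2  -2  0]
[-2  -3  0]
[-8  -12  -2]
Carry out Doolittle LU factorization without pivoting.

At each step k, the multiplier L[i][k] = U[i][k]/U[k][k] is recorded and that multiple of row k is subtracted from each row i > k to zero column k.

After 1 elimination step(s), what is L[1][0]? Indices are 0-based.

[col 0] pivot -2
  R1 -= 1*R0 → (0, -1, 0)  (L[1][0] := 1)
  R2 -= 4*R0 → (0, -4, -2)  (L[2][0] := 4)

L[1][0] = 1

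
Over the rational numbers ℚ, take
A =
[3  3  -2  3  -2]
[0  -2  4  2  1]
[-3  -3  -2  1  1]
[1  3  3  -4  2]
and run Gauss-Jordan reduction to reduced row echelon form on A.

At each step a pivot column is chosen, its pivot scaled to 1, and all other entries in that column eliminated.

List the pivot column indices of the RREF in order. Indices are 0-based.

pivot columns: 0, 1, 2, 3

pivot(0,0)=3: scale R0 → (1, 1, -2/3, 1, -2/3)
  clear (2,0): R2 −= (-3)R0 → (0, 0, -4, 4, -1)
  clear (3,0): R3 −= (1)R0 → (0, 2, 11/3, -5, 8/3)
pivot(1,1)=-2: scale R1 → (0, 1, -2, -1, -1/2)
  clear (0,1): R0 −= (1)R1 → (1, 0, 4/3, 2, -1/6)
  clear (3,1): R3 −= (2)R1 → (0, 0, 23/3, -3, 11/3)
pivot(2,2)=-4: scale R2 → (0, 0, 1, -1, 1/4)
  clear (0,2): R0 −= (4/3)R2 → (1, 0, 0, 10/3, -1/2)
  clear (1,2): R1 −= (-2)R2 → (0, 1, 0, -3, 0)
  clear (3,2): R3 −= (23/3)R2 → (0, 0, 0, 14/3, 7/4)
pivot(3,3)=14/3: scale R3 → (0, 0, 0, 1, 3/8)
  clear (0,3): R0 −= (10/3)R3 → (1, 0, 0, 0, -7/4)
  clear (1,3): R1 −= (-3)R3 → (0, 1, 0, 0, 9/8)
  clear (2,3): R2 −= (-1)R3 → (0, 0, 1, 0, 5/8)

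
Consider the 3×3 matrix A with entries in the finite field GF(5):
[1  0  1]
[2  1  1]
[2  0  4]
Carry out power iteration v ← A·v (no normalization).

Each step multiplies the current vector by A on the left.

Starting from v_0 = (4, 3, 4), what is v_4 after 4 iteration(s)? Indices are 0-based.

v_4 = (1, 1, 1)

v_0 = (4, 3, 4).
v_1 = A·v_0 = (3, 0, 4).
v_2 = A·v_1 = (2, 0, 2).
v_3 = A·v_2 = (4, 1, 2).
v_4 = A·v_3 = (1, 1, 1).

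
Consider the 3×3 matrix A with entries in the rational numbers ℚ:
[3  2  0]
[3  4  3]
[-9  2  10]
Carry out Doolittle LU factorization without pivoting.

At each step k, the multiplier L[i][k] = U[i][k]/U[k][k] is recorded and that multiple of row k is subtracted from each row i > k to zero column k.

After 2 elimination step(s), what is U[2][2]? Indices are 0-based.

U[2][2] = -2

k=0: U[0][0]=3
  eliminate (1,0): mult=1, new row 1: (0, 2, 3); set L[1][0]=1
  eliminate (2,0): mult=-3, new row 2: (0, 8, 10); set L[2][0]=-3
k=1: U[1][1]=2
  eliminate (2,1): mult=4, new row 2: (0, 0, -2); set L[2][1]=4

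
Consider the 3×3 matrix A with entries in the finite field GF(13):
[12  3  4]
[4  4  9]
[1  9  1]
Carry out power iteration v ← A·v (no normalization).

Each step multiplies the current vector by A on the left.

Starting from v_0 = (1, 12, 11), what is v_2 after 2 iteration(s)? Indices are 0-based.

v_0 = (1, 12, 11).
v_1 = A·v_0 = (1, 8, 3).
v_2 = A·v_1 = (9, 11, 11).

v_2 = (9, 11, 11)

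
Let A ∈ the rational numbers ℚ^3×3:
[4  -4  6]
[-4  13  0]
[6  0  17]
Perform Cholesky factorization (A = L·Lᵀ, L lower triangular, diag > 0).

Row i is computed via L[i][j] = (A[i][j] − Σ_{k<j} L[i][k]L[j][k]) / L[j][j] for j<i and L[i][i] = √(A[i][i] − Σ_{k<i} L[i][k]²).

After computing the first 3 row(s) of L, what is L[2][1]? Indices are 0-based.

L[2][1] = 2

Step 1: L[0][0] = √(4) = 2.
  L[1][0] = (-4) / L[0][0] = -2.
Step 2: L[1][1] = √(9) = 3.
  L[2][0] = (6) / L[0][0] = 3.
  L[2][1] = (6) / L[1][1] = 2.
Step 3: L[2][2] = √(4) = 2.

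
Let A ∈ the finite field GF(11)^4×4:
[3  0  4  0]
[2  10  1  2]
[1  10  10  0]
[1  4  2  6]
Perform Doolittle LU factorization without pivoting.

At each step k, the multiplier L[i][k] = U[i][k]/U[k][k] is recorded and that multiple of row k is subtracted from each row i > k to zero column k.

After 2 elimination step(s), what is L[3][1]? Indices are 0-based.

Step 1: pivot at (0,0) is 3.
  row1 ← row1 − (8)·row0  ⇒  L[1][0]=8, U row1=(0, 10, 2, 2)
  row2 ← row2 − (4)·row0  ⇒  L[2][0]=4, U row2=(0, 10, 5, 0)
  row3 ← row3 − (4)·row0  ⇒  L[3][0]=4, U row3=(0, 4, 8, 6)
Step 2: pivot at (1,1) is 10.
  row2 ← row2 − (1)·row1  ⇒  L[2][1]=1, U row2=(0, 0, 3, 9)
  row3 ← row3 − (7)·row1  ⇒  L[3][1]=7, U row3=(0, 0, 5, 3)

L[3][1] = 7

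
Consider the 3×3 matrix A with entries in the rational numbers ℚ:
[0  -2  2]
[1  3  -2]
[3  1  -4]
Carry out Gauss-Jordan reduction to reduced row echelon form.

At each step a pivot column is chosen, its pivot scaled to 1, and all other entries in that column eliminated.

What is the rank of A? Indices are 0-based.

step 1: exchange rows 0,1
step 1: normalize row 0 (÷1) = (1, 3, -2)
  row 2: subtract 3×row0 = (0, -8, 2)
step 2: normalize row 1 (÷-2) = (0, 1, -1)
  row 0: subtract 3×row1 = (1, 0, 1)
  row 2: subtract -8×row1 = (0, 0, -6)
step 3: normalize row 2 (÷-6) = (0, 0, 1)
  row 0: subtract 1×row2 = (1, 0, 0)
  row 1: subtract -1×row2 = (0, 1, 0)

rank = 3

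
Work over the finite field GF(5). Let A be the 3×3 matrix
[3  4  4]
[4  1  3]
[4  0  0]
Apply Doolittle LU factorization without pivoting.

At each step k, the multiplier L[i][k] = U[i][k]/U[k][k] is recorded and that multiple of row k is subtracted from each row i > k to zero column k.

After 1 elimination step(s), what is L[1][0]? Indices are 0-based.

L[1][0] = 3

[col 0] pivot 3
  R1 -= 3*R0 → (0, 4, 1)  (L[1][0] := 3)
  R2 -= 3*R0 → (0, 3, 3)  (L[2][0] := 3)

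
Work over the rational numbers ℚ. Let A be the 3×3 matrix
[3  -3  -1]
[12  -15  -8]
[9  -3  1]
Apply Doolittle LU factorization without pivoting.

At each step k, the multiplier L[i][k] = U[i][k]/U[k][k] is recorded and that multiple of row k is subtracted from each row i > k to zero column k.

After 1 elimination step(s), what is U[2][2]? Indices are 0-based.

U[2][2] = 4

[col 0] pivot 3
  R1 -= 4*R0 → (0, -3, -4)  (L[1][0] := 4)
  R2 -= 3*R0 → (0, 6, 4)  (L[2][0] := 3)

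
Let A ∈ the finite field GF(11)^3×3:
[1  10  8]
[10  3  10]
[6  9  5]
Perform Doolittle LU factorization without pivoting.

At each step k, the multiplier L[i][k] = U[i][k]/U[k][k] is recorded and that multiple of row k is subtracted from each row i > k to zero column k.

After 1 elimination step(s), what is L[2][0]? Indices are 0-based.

[col 0] pivot 1
  R1 -= 10*R0 → (0, 2, 7)  (L[1][0] := 10)
  R2 -= 6*R0 → (0, 4, 1)  (L[2][0] := 6)

L[2][0] = 6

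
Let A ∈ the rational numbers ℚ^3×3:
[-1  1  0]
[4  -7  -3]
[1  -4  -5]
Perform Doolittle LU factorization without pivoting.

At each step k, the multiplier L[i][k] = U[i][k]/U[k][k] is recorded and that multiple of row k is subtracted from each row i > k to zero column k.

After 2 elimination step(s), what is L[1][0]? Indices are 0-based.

[col 0] pivot -1
  R1 -= -4*R0 → (0, -3, -3)  (L[1][0] := -4)
  R2 -= -1*R0 → (0, -3, -5)  (L[2][0] := -1)
[col 1] pivot -3
  R2 -= 1*R1 → (0, 0, -2)  (L[2][1] := 1)

L[1][0] = -4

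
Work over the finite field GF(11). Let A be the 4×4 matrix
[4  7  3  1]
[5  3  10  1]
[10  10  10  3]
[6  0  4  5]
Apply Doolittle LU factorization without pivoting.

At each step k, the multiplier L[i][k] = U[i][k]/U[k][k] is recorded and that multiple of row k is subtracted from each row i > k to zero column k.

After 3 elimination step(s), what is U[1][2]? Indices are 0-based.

Step 1: pivot at (0,0) is 4.
  row1 ← row1 − (4)·row0  ⇒  L[1][0]=4, U row1=(0, 8, 9, 8)
  row2 ← row2 − (8)·row0  ⇒  L[2][0]=8, U row2=(0, 9, 8, 6)
  row3 ← row3 − (7)·row0  ⇒  L[3][0]=7, U row3=(0, 6, 5, 9)
Step 2: pivot at (1,1) is 8.
  row2 ← row2 − (8)·row1  ⇒  L[2][1]=8, U row2=(0, 0, 2, 8)
  row3 ← row3 − (9)·row1  ⇒  L[3][1]=9, U row3=(0, 0, 1, 3)
Step 3: pivot at (2,2) is 2.
  row3 ← row3 − (6)·row2  ⇒  L[3][2]=6, U row3=(0, 0, 0, 10)

U[1][2] = 9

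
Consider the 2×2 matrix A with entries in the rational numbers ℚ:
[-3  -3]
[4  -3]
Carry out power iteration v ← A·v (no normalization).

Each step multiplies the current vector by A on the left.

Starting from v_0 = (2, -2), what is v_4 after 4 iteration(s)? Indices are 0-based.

v_0 = (2, -2).
v_1 = A·v_0 = (0, 14).
v_2 = A·v_1 = (-42, -42).
v_3 = A·v_2 = (252, -42).
v_4 = A·v_3 = (-630, 1134).

v_4 = (-630, 1134)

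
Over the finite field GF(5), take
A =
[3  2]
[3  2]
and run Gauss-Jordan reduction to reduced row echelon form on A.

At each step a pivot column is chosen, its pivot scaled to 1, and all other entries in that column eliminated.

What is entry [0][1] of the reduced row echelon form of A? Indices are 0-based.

step 1: normalize row 0 (÷3) = (1, 4)
  row 1: subtract 3×row0 = (0, 0)
skip col 1 (zero from row 1)

M[0][1] = 4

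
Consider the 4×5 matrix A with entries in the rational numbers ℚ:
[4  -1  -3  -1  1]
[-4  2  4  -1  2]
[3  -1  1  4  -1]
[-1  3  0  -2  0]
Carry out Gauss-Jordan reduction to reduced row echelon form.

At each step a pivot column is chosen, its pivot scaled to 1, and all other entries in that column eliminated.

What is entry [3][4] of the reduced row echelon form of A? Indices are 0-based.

[1] R0 /= 4  ⇒  (1, -1/4, -3/4, -1/4, 1/4)
     R1 -= -4·R0  ⇒  (0, 1, 1, -2, 3)
     R2 -= 3·R0  ⇒  (0, -1/4, 13/4, 19/4, -7/4)
     R3 -= -1·R0  ⇒  (0, 11/4, -3/4, -9/4, 1/4)
[2] R1 /= 1  ⇒  (0, 1, 1, -2, 3)
     R0 -= -1/4·R1  ⇒  (1, 0, -1/2, -3/4, 1)
     R2 -= -1/4·R1  ⇒  (0, 0, 7/2, 17/4, -1)
     R3 -= 11/4·R1  ⇒  (0, 0, -7/2, 13/4, -8)
[3] R2 /= 7/2  ⇒  (0, 0, 1, 17/14, -2/7)
     R0 -= -1/2·R2  ⇒  (1, 0, 0, -1/7, 6/7)
     R1 -= 1·R2  ⇒  (0, 1, 0, -45/14, 23/7)
     R3 -= -7/2·R2  ⇒  (0, 0, 0, 15/2, -9)
[4] R3 /= 15/2  ⇒  (0, 0, 0, 1, -6/5)
     R0 -= -1/7·R3  ⇒  (1, 0, 0, 0, 24/35)
     R1 -= -45/14·R3  ⇒  (0, 1, 0, 0, -4/7)
     R2 -= 17/14·R3  ⇒  (0, 0, 1, 0, 41/35)

M[3][4] = -6/5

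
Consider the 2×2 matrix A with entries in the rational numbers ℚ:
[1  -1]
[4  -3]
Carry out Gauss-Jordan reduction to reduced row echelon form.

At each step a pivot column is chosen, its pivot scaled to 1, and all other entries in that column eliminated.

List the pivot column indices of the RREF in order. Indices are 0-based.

[1] R0 /= 1  ⇒  (1, -1)
     R1 -= 4·R0  ⇒  (0, 1)
[2] R1 /= 1  ⇒  (0, 1)
     R0 -= -1·R1  ⇒  (1, 0)

pivot columns: 0, 1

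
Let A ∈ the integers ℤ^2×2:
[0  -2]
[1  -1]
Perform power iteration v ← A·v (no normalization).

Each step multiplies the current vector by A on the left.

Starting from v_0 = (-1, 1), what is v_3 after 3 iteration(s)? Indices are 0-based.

v_0 = (-1, 1).
v_1 = A·v_0 = (-2, -2).
v_2 = A·v_1 = (4, 0).
v_3 = A·v_2 = (0, 4).

v_3 = (0, 4)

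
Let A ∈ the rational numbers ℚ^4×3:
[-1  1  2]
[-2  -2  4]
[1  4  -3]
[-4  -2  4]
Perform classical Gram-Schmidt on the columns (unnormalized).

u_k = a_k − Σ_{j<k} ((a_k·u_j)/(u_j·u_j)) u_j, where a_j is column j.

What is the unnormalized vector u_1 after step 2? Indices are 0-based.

u_1 = (37/22, -7/11, 73/22, 8/11)

Step 1: u_0 = a_0 = (-1, -2, 1, -4).
Step 2: u_1 = a_1 − (15/22)·u_0 = (37/22, -7/11, 73/22, 8/11).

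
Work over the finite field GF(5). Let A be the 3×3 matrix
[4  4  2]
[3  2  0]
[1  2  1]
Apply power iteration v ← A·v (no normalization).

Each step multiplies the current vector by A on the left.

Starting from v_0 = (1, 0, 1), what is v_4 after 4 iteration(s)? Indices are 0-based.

v_4 = (2, 3, 2)

v_0 = (1, 0, 1).
v_1 = A·v_0 = (1, 3, 2).
v_2 = A·v_1 = (0, 4, 4).
v_3 = A·v_2 = (4, 3, 2).
v_4 = A·v_3 = (2, 3, 2).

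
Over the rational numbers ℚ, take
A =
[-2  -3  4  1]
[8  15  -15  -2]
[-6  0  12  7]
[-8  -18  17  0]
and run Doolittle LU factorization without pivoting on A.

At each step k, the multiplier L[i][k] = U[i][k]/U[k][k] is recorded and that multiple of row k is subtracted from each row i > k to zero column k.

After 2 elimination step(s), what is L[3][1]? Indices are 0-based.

L[3][1] = -2

Step 1: pivot at (0,0) is -2.
  row1 ← row1 − (-4)·row0  ⇒  L[1][0]=-4, U row1=(0, 3, 1, 2)
  row2 ← row2 − (3)·row0  ⇒  L[2][0]=3, U row2=(0, 9, 0, 4)
  row3 ← row3 − (4)·row0  ⇒  L[3][0]=4, U row3=(0, -6, 1, -4)
Step 2: pivot at (1,1) is 3.
  row2 ← row2 − (3)·row1  ⇒  L[2][1]=3, U row2=(0, 0, -3, -2)
  row3 ← row3 − (-2)·row1  ⇒  L[3][1]=-2, U row3=(0, 0, 3, 0)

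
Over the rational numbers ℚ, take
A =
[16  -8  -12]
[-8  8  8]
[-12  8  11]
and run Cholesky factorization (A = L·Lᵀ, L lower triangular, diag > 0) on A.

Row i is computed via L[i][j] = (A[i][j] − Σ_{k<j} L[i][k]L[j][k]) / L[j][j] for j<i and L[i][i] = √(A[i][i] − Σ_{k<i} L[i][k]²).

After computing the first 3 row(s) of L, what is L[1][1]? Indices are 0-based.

Step 1: L[0][0] = √(16) = 4.
  L[1][0] = (-8) / L[0][0] = -2.
Step 2: L[1][1] = √(4) = 2.
  L[2][0] = (-12) / L[0][0] = -3.
  L[2][1] = (2) / L[1][1] = 1.
Step 3: L[2][2] = √(1) = 1.

L[1][1] = 2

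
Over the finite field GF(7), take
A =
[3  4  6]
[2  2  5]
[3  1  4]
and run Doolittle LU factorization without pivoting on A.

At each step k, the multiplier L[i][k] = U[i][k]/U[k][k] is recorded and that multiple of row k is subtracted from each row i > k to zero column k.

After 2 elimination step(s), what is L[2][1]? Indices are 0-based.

Step 1: pivot at (0,0) is 3.
  row1 ← row1 − (3)·row0  ⇒  L[1][0]=3, U row1=(0, 4, 1)
  row2 ← row2 − (1)·row0  ⇒  L[2][0]=1, U row2=(0, 4, 5)
Step 2: pivot at (1,1) is 4.
  row2 ← row2 − (1)·row1  ⇒  L[2][1]=1, U row2=(0, 0, 4)

L[2][1] = 1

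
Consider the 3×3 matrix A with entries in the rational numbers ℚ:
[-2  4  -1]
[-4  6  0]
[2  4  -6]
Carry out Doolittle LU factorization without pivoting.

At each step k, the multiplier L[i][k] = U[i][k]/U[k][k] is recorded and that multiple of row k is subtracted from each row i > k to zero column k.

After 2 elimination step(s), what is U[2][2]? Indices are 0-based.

Step 1: pivot at (0,0) is -2.
  row1 ← row1 − (2)·row0  ⇒  L[1][0]=2, U row1=(0, -2, 2)
  row2 ← row2 − (-1)·row0  ⇒  L[2][0]=-1, U row2=(0, 8, -7)
Step 2: pivot at (1,1) is -2.
  row2 ← row2 − (-4)·row1  ⇒  L[2][1]=-4, U row2=(0, 0, 1)

U[2][2] = 1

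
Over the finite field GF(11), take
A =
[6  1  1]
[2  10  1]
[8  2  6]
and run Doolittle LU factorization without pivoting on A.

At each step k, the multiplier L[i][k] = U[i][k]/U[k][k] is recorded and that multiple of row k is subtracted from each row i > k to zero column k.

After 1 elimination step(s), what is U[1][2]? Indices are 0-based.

U[1][2] = 8

k=0: U[0][0]=6
  eliminate (1,0): mult=4, new row 1: (0, 6, 8); set L[1][0]=4
  eliminate (2,0): mult=5, new row 2: (0, 8, 1); set L[2][0]=5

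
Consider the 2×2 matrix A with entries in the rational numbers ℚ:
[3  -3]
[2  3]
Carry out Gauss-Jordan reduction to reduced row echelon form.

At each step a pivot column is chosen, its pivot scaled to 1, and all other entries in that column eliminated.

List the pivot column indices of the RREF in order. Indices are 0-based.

pivot(0,0)=3: scale R0 → (1, -1)
  clear (1,0): R1 −= (2)R0 → (0, 5)
pivot(1,1)=5: scale R1 → (0, 1)
  clear (0,1): R0 −= (-1)R1 → (1, 0)

pivot columns: 0, 1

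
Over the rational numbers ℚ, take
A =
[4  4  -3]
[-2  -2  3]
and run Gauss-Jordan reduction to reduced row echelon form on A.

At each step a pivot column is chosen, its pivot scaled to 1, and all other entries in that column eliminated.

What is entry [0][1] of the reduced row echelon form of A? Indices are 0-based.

M[0][1] = 1

[1] R0 /= 4  ⇒  (1, 1, -3/4)
     R1 -= -2·R0  ⇒  (0, 0, 3/2)
column 1 empty below row 1
[2] R1 /= 3/2  ⇒  (0, 0, 1)
     R0 -= -3/4·R1  ⇒  (1, 1, 0)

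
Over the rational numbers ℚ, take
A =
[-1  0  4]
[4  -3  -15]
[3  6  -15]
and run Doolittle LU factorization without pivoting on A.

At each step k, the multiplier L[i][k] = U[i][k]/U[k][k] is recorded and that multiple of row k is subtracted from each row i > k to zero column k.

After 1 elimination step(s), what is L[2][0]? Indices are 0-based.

Step 1: pivot at (0,0) is -1.
  row1 ← row1 − (-4)·row0  ⇒  L[1][0]=-4, U row1=(0, -3, 1)
  row2 ← row2 − (-3)·row0  ⇒  L[2][0]=-3, U row2=(0, 6, -3)

L[2][0] = -3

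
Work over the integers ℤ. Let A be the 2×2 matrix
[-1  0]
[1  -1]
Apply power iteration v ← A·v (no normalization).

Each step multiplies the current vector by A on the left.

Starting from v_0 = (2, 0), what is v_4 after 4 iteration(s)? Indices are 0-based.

v_0 = (2, 0).
v_1 = A·v_0 = (-2, 2).
v_2 = A·v_1 = (2, -4).
v_3 = A·v_2 = (-2, 6).
v_4 = A·v_3 = (2, -8).

v_4 = (2, -8)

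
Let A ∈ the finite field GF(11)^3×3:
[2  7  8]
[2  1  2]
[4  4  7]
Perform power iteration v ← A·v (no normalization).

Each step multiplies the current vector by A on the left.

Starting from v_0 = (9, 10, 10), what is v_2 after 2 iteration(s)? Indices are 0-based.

v_0 = (9, 10, 10).
v_1 = A·v_0 = (3, 4, 3).
v_2 = A·v_1 = (3, 5, 5).

v_2 = (3, 5, 5)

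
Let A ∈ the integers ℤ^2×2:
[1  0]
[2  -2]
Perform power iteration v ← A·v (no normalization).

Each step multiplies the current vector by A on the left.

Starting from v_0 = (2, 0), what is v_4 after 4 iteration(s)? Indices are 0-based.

v_4 = (2, -20)

v_0 = (2, 0).
v_1 = A·v_0 = (2, 4).
v_2 = A·v_1 = (2, -4).
v_3 = A·v_2 = (2, 12).
v_4 = A·v_3 = (2, -20).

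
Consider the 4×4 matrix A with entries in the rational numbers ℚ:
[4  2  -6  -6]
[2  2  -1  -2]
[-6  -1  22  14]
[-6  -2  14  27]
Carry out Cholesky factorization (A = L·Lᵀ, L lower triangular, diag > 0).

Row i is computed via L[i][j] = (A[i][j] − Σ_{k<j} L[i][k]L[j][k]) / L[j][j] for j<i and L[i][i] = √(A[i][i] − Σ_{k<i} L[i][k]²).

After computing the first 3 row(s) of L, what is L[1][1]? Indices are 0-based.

Step 1: L[0][0] = √(4) = 2.
  L[1][0] = (2) / L[0][0] = 1.
Step 2: L[1][1] = √(1) = 1.
  L[2][0] = (-6) / L[0][0] = -3.
  L[2][1] = (2) / L[1][1] = 2.
Step 3: L[2][2] = √(9) = 3.

L[1][1] = 1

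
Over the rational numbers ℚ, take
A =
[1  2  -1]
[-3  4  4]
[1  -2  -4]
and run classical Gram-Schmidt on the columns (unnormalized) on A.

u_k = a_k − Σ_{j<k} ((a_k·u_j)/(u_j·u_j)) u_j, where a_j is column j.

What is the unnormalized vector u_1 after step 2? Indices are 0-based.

u_1 = (34/11, 8/11, -10/11)

Step 1: u_0 = a_0 = (1, -3, 1).
Step 2: u_1 = a_1 − (-12/11)·u_0 = (34/11, 8/11, -10/11).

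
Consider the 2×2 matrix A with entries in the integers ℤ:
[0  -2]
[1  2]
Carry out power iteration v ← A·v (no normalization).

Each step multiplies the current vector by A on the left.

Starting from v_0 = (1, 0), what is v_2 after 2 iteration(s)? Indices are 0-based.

v_0 = (1, 0).
v_1 = A·v_0 = (0, 1).
v_2 = A·v_1 = (-2, 2).

v_2 = (-2, 2)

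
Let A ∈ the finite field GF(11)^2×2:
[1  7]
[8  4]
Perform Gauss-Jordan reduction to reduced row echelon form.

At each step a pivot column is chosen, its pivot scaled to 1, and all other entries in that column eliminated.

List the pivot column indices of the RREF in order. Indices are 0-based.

pivot columns: 0, 1

step 1: normalize row 0 (÷1) = (1, 7)
  row 1: subtract 8×row0 = (0, 3)
step 2: normalize row 1 (÷3) = (0, 1)
  row 0: subtract 7×row1 = (1, 0)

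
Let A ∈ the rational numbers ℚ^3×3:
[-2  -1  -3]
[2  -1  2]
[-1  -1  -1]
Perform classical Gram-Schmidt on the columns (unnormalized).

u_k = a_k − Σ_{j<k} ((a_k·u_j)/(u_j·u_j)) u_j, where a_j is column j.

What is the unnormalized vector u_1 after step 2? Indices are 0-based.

Step 1: u_0 = a_0 = (-2, 2, -1).
Step 2: u_1 = a_1 − (1/9)·u_0 = (-7/9, -11/9, -8/9).

u_1 = (-7/9, -11/9, -8/9)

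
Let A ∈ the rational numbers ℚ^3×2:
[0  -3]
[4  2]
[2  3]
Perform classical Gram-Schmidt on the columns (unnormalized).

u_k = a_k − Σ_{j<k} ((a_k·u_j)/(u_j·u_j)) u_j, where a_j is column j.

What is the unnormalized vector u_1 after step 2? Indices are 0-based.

Step 1: u_0 = a_0 = (0, 4, 2).
Step 2: u_1 = a_1 − (7/10)·u_0 = (-3, -4/5, 8/5).

u_1 = (-3, -4/5, 8/5)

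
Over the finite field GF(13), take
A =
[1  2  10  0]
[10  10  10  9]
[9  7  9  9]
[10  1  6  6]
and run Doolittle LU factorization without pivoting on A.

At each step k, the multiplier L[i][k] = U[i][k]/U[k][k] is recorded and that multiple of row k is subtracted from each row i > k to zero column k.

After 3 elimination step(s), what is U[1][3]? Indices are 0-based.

U[1][3] = 9

Step 1: pivot at (0,0) is 1.
  row1 ← row1 − (10)·row0  ⇒  L[1][0]=10, U row1=(0, 3, 1, 9)
  row2 ← row2 − (9)·row0  ⇒  L[2][0]=9, U row2=(0, 2, 10, 9)
  row3 ← row3 − (10)·row0  ⇒  L[3][0]=10, U row3=(0, 7, 10, 6)
Step 2: pivot at (1,1) is 3.
  row2 ← row2 − (5)·row1  ⇒  L[2][1]=5, U row2=(0, 0, 5, 3)
  row3 ← row3 − (11)·row1  ⇒  L[3][1]=11, U row3=(0, 0, 12, 11)
Step 3: pivot at (2,2) is 5.
  row3 ← row3 − (5)·row2  ⇒  L[3][2]=5, U row3=(0, 0, 0, 9)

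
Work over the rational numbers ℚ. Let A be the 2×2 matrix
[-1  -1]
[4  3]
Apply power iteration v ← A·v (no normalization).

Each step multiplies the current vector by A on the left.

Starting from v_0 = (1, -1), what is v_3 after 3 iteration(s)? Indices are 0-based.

v_3 = (-2, 5)

v_0 = (1, -1).
v_1 = A·v_0 = (0, 1).
v_2 = A·v_1 = (-1, 3).
v_3 = A·v_2 = (-2, 5).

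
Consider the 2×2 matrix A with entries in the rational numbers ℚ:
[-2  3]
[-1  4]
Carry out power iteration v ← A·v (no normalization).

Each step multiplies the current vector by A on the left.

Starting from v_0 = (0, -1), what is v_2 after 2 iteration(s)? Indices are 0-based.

v_0 = (0, -1).
v_1 = A·v_0 = (-3, -4).
v_2 = A·v_1 = (-6, -13).

v_2 = (-6, -13)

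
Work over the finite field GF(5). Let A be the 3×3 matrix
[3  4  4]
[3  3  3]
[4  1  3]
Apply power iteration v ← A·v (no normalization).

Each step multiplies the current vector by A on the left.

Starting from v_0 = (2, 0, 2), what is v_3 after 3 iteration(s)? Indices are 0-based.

v_0 = (2, 0, 2).
v_1 = A·v_0 = (4, 2, 4).
v_2 = A·v_1 = (1, 0, 0).
v_3 = A·v_2 = (3, 3, 4).

v_3 = (3, 3, 4)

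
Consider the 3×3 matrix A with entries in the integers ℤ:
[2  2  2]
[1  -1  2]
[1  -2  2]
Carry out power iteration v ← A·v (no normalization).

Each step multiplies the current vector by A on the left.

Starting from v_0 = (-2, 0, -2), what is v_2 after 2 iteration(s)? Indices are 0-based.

v_2 = (-40, -14, -8)

v_0 = (-2, 0, -2).
v_1 = A·v_0 = (-8, -6, -6).
v_2 = A·v_1 = (-40, -14, -8).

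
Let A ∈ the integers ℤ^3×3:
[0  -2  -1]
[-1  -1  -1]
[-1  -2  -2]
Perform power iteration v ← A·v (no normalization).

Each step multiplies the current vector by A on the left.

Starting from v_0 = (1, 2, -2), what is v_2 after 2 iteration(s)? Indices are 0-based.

v_2 = (3, 4, 6)

v_0 = (1, 2, -2).
v_1 = A·v_0 = (-2, -1, -1).
v_2 = A·v_1 = (3, 4, 6).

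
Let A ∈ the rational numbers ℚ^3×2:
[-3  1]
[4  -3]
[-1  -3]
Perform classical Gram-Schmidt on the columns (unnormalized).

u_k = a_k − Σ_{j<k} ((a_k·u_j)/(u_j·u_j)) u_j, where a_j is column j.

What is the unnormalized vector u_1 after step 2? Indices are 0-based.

Step 1: u_0 = a_0 = (-3, 4, -1).
Step 2: u_1 = a_1 − (-6/13)·u_0 = (-5/13, -15/13, -45/13).

u_1 = (-5/13, -15/13, -45/13)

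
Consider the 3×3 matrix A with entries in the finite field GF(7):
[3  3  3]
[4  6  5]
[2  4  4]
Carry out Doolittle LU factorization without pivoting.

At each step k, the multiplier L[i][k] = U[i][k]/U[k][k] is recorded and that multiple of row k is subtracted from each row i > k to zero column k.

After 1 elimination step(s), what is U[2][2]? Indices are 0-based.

U[2][2] = 2

Step 1: pivot at (0,0) is 3.
  row1 ← row1 − (6)·row0  ⇒  L[1][0]=6, U row1=(0, 2, 1)
  row2 ← row2 − (3)·row0  ⇒  L[2][0]=3, U row2=(0, 2, 2)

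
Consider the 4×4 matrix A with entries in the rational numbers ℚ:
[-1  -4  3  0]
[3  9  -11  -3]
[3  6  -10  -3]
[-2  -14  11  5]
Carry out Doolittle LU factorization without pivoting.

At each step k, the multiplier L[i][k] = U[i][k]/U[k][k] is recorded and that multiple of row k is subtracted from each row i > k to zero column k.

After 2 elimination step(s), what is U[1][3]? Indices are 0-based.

U[1][3] = -3

[col 0] pivot -1
  R1 -= -3*R0 → (0, -3, -2, -3)  (L[1][0] := -3)
  R2 -= -3*R0 → (0, -6, -1, -3)  (L[2][0] := -3)
  R3 -= 2*R0 → (0, -6, 5, 5)  (L[3][0] := 2)
[col 1] pivot -3
  R2 -= 2*R1 → (0, 0, 3, 3)  (L[2][1] := 2)
  R3 -= 2*R1 → (0, 0, 9, 11)  (L[3][1] := 2)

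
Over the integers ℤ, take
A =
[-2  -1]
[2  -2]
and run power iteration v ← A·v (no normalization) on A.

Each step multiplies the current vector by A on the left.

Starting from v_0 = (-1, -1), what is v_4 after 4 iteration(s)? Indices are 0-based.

v_0 = (-1, -1).
v_1 = A·v_0 = (3, 0).
v_2 = A·v_1 = (-6, 6).
v_3 = A·v_2 = (6, -24).
v_4 = A·v_3 = (12, 60).

v_4 = (12, 60)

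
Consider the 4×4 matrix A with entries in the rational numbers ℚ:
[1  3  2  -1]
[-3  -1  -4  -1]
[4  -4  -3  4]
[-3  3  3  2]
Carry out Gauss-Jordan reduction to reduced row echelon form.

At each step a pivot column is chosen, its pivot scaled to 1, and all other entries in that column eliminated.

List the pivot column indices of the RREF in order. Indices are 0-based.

[1] R0 /= 1  ⇒  (1, 3, 2, -1)
     R1 -= -3·R0  ⇒  (0, 8, 2, -4)
     R2 -= 4·R0  ⇒  (0, -16, -11, 8)
     R3 -= -3·R0  ⇒  (0, 12, 9, -1)
[2] R1 /= 8  ⇒  (0, 1, 1/4, -1/2)
     R0 -= 3·R1  ⇒  (1, 0, 5/4, 1/2)
     R2 -= -16·R1  ⇒  (0, 0, -7, 0)
     R3 -= 12·R1  ⇒  (0, 0, 6, 5)
[3] R2 /= -7  ⇒  (0, 0, 1, 0)
     R0 -= 5/4·R2  ⇒  (1, 0, 0, 1/2)
     R1 -= 1/4·R2  ⇒  (0, 1, 0, -1/2)
     R3 -= 6·R2  ⇒  (0, 0, 0, 5)
[4] R3 /= 5  ⇒  (0, 0, 0, 1)
     R0 -= 1/2·R3  ⇒  (1, 0, 0, 0)
     R1 -= -1/2·R3  ⇒  (0, 1, 0, 0)

pivot columns: 0, 1, 2, 3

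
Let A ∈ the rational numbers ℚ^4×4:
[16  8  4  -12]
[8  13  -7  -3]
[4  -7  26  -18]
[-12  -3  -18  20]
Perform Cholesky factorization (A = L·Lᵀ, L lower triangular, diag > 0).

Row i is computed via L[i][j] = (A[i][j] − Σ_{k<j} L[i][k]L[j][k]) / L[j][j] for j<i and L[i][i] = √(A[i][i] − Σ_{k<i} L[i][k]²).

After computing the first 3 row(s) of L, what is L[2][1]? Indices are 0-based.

Step 1: L[0][0] = √(16) = 4.
  L[1][0] = (8) / L[0][0] = 2.
Step 2: L[1][1] = √(9) = 3.
  L[2][0] = (4) / L[0][0] = 1.
  L[2][1] = (-9) / L[1][1] = -3.
Step 3: L[2][2] = √(16) = 4.

L[2][1] = -3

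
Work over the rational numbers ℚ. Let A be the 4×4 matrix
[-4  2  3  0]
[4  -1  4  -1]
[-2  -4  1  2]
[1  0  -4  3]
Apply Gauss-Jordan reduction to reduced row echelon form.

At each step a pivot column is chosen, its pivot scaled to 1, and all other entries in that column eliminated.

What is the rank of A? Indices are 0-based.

step 1: normalize row 0 (÷-4) = (1, -1/2, -3/4, 0)
  row 1: subtract 4×row0 = (0, 1, 7, -1)
  row 2: subtract -2×row0 = (0, -5, -1/2, 2)
  row 3: subtract 1×row0 = (0, 1/2, -13/4, 3)
step 2: normalize row 1 (÷1) = (0, 1, 7, -1)
  row 0: subtract -1/2×row1 = (1, 0, 11/4, -1/2)
  row 2: subtract -5×row1 = (0, 0, 69/2, -3)
  row 3: subtract 1/2×row1 = (0, 0, -27/4, 7/2)
step 3: normalize row 2 (÷69/2) = (0, 0, 1, -2/23)
  row 0: subtract 11/4×row2 = (1, 0, 0, -6/23)
  row 1: subtract 7×row2 = (0, 1, 0, -9/23)
  row 3: subtract -27/4×row2 = (0, 0, 0, 67/23)
step 4: normalize row 3 (÷67/23) = (0, 0, 0, 1)
  row 0: subtract -6/23×row3 = (1, 0, 0, 0)
  row 1: subtract -9/23×row3 = (0, 1, 0, 0)
  row 2: subtract -2/23×row3 = (0, 0, 1, 0)

rank = 4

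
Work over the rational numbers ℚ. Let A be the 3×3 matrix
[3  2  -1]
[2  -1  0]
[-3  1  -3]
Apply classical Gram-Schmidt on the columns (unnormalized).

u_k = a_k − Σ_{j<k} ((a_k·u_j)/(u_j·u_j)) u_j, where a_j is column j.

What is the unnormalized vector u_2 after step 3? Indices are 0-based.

Step 1: u_0 = a_0 = (3, 2, -3).
Step 2: u_1 = a_1 − (1/22)·u_0 = (41/22, -12/11, 25/22).
Step 3: u_2 = a_2 − (3/11)·u_0 − (-116/131)·u_1 = (-22/131, -198/131, -154/131).

u_2 = (-22/131, -198/131, -154/131)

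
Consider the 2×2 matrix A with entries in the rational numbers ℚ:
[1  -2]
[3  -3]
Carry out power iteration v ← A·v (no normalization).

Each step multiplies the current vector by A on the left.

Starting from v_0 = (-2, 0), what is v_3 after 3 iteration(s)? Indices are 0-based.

v_0 = (-2, 0).
v_1 = A·v_0 = (-2, -6).
v_2 = A·v_1 = (10, 12).
v_3 = A·v_2 = (-14, -6).

v_3 = (-14, -6)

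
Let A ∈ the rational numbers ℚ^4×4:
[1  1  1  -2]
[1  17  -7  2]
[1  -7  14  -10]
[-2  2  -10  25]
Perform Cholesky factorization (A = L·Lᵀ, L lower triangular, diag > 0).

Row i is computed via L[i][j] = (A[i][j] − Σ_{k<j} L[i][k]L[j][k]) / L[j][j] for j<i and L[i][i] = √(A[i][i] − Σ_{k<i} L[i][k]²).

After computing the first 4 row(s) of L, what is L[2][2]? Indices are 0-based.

Step 1: L[0][0] = √(1) = 1.
  L[1][0] = (1) / L[0][0] = 1.
Step 2: L[1][1] = √(16) = 4.
  L[2][0] = (1) / L[0][0] = 1.
  L[2][1] = (-8) / L[1][1] = -2.
Step 3: L[2][2] = √(9) = 3.
  L[3][0] = (-2) / L[0][0] = -2.
  L[3][1] = (4) / L[1][1] = 1.
  L[3][2] = (-6) / L[2][2] = -2.
Step 4: L[3][3] = √(16) = 4.

L[2][2] = 3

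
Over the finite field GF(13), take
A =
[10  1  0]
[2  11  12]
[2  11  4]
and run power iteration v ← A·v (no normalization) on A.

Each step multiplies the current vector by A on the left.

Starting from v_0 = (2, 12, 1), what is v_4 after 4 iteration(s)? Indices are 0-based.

v_0 = (2, 12, 1).
v_1 = A·v_0 = (6, 5, 10).
v_2 = A·v_1 = (0, 5, 3).
v_3 = A·v_2 = (5, 0, 2).
v_4 = A·v_3 = (11, 8, 5).

v_4 = (11, 8, 5)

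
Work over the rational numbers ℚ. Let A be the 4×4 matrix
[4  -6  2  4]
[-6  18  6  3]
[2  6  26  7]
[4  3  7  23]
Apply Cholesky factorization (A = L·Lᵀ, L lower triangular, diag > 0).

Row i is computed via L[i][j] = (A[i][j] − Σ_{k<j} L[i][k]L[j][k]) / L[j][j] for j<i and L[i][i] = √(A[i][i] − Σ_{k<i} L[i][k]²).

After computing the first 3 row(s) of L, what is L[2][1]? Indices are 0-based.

L[2][1] = 3

Step 1: L[0][0] = √(4) = 2.
  L[1][0] = (-6) / L[0][0] = -3.
Step 2: L[1][1] = √(9) = 3.
  L[2][0] = (2) / L[0][0] = 1.
  L[2][1] = (9) / L[1][1] = 3.
Step 3: L[2][2] = √(16) = 4.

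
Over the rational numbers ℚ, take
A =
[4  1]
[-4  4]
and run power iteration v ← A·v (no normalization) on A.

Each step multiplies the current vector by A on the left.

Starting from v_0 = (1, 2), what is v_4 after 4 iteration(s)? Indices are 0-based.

v_0 = (1, 2).
v_1 = A·v_0 = (6, 4).
v_2 = A·v_1 = (28, -8).
v_3 = A·v_2 = (104, -144).
v_4 = A·v_3 = (272, -992).

v_4 = (272, -992)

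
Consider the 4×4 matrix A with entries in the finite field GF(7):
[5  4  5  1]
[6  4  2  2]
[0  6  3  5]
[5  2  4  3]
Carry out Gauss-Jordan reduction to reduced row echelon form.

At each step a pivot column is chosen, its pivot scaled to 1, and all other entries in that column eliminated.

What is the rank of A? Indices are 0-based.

rank = 4

pivot(0,0)=5: scale R0 → (1, 5, 1, 3)
  clear (1,0): R1 −= (6)R0 → (0, 2, 3, 5)
  clear (3,0): R3 −= (5)R0 → (0, 5, 6, 2)
pivot(1,1)=2: scale R1 → (0, 1, 5, 6)
  clear (0,1): R0 −= (5)R1 → (1, 0, 4, 1)
  clear (2,1): R2 −= (6)R1 → (0, 0, 1, 4)
  clear (3,1): R3 −= (5)R1 → (0, 0, 2, 0)
pivot(2,2)=1: scale R2 → (0, 0, 1, 4)
  clear (0,2): R0 −= (4)R2 → (1, 0, 0, 6)
  clear (1,2): R1 −= (5)R2 → (0, 1, 0, 0)
  clear (3,2): R3 −= (2)R2 → (0, 0, 0, 6)
pivot(3,3)=6: scale R3 → (0, 0, 0, 1)
  clear (0,3): R0 −= (6)R3 → (1, 0, 0, 0)
  clear (2,3): R2 −= (4)R3 → (0, 0, 1, 0)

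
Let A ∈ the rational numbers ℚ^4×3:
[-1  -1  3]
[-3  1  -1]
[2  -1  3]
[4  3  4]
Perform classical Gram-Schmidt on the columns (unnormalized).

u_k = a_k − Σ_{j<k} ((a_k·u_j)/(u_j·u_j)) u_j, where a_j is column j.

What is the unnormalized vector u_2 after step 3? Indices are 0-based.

u_2 = (543/148, 201/148, 207/148, 183/148)

Step 1: u_0 = a_0 = (-1, -3, 2, 4).
Step 2: u_1 = a_1 − (4/15)·u_0 = (-11/15, 9/5, -23/15, 29/15).
Step 3: u_2 = a_2 − (11/15)·u_0 − (-13/148)·u_1 = (543/148, 201/148, 207/148, 183/148).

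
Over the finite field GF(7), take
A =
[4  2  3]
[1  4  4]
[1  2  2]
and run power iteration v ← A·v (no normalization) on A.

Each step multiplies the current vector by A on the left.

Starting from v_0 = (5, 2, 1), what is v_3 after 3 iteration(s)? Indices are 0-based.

v_0 = (5, 2, 1).
v_1 = A·v_0 = (6, 3, 4).
v_2 = A·v_1 = (0, 6, 6).
v_3 = A·v_2 = (2, 6, 3).

v_3 = (2, 6, 3)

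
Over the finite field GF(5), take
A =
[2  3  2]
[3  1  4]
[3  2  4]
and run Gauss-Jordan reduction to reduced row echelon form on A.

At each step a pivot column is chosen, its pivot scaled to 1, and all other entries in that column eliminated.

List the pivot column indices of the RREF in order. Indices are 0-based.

step 1: normalize row 0 (÷2) = (1, 4, 1)
  row 1: subtract 3×row0 = (0, 4, 1)
  row 2: subtract 3×row0 = (0, 0, 1)
step 2: normalize row 1 (÷4) = (0, 1, 4)
  row 0: subtract 4×row1 = (1, 0, 0)
step 3: normalize row 2 (÷1) = (0, 0, 1)
  row 1: subtract 4×row2 = (0, 1, 0)

pivot columns: 0, 1, 2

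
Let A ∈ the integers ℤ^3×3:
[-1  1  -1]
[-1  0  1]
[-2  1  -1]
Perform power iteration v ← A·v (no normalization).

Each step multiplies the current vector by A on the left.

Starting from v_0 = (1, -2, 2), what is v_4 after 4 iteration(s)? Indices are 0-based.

v_0 = (1, -2, 2).
v_1 = A·v_0 = (-5, 1, -6).
v_2 = A·v_1 = (12, -1, 17).
v_3 = A·v_2 = (-30, 5, -42).
v_4 = A·v_3 = (77, -12, 107).

v_4 = (77, -12, 107)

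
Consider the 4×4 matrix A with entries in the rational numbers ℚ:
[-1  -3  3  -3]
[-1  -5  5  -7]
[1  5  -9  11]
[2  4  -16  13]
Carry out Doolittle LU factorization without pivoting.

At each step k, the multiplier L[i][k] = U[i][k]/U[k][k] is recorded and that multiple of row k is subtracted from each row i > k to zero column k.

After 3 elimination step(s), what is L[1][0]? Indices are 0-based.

L[1][0] = 1

k=0: U[0][0]=-1
  eliminate (1,0): mult=1, new row 1: (0, -2, 2, -4); set L[1][0]=1
  eliminate (2,0): mult=-1, new row 2: (0, 2, -6, 8); set L[2][0]=-1
  eliminate (3,0): mult=-2, new row 3: (0, -2, -10, 7); set L[3][0]=-2
k=1: U[1][1]=-2
  eliminate (2,1): mult=-1, new row 2: (0, 0, -4, 4); set L[2][1]=-1
  eliminate (3,1): mult=1, new row 3: (0, 0, -12, 11); set L[3][1]=1
k=2: U[2][2]=-4
  eliminate (3,2): mult=3, new row 3: (0, 0, 0, -1); set L[3][2]=3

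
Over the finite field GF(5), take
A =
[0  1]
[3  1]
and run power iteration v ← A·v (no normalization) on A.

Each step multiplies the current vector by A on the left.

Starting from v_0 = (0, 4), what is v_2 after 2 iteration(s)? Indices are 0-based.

v_2 = (4, 1)

v_0 = (0, 4).
v_1 = A·v_0 = (4, 4).
v_2 = A·v_1 = (4, 1).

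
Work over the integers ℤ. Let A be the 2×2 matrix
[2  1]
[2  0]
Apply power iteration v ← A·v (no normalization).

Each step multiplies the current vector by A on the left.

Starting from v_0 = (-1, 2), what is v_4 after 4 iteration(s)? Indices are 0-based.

v_4 = (-12, -8)

v_0 = (-1, 2).
v_1 = A·v_0 = (0, -2).
v_2 = A·v_1 = (-2, 0).
v_3 = A·v_2 = (-4, -4).
v_4 = A·v_3 = (-12, -8).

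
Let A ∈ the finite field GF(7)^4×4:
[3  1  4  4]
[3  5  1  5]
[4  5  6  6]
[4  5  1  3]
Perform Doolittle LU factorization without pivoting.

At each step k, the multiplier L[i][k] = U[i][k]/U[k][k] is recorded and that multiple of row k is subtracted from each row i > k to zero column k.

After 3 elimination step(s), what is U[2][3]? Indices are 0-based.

U[2][3] = 5

Step 1: pivot at (0,0) is 3.
  row1 ← row1 − (1)·row0  ⇒  L[1][0]=1, U row1=(0, 4, 4, 1)
  row2 ← row2 − (6)·row0  ⇒  L[2][0]=6, U row2=(0, 6, 3, 3)
  row3 ← row3 − (6)·row0  ⇒  L[3][0]=6, U row3=(0, 6, 5, 0)
Step 2: pivot at (1,1) is 4.
  row2 ← row2 − (5)·row1  ⇒  L[2][1]=5, U row2=(0, 0, 4, 5)
  row3 ← row3 − (5)·row1  ⇒  L[3][1]=5, U row3=(0, 0, 6, 2)
Step 3: pivot at (2,2) is 4.
  row3 ← row3 − (5)·row2  ⇒  L[3][2]=5, U row3=(0, 0, 0, 5)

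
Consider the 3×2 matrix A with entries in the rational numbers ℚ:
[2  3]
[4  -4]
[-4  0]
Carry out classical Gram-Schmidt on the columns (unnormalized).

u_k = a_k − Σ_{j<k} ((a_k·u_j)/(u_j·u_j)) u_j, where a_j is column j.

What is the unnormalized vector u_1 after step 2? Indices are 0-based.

u_1 = (32/9, -26/9, -10/9)

Step 1: u_0 = a_0 = (2, 4, -4).
Step 2: u_1 = a_1 − (-5/18)·u_0 = (32/9, -26/9, -10/9).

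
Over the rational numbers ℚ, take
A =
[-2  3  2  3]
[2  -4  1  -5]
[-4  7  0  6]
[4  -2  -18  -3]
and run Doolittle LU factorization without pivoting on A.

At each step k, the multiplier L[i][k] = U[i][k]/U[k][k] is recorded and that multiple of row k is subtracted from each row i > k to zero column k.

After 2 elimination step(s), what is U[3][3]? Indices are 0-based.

Step 1: pivot at (0,0) is -2.
  row1 ← row1 − (-1)·row0  ⇒  L[1][0]=-1, U row1=(0, -1, 3, -2)
  row2 ← row2 − (2)·row0  ⇒  L[2][0]=2, U row2=(0, 1, -4, 0)
  row3 ← row3 − (-2)·row0  ⇒  L[3][0]=-2, U row3=(0, 4, -14, 3)
Step 2: pivot at (1,1) is -1.
  row2 ← row2 − (-1)·row1  ⇒  L[2][1]=-1, U row2=(0, 0, -1, -2)
  row3 ← row3 − (-4)·row1  ⇒  L[3][1]=-4, U row3=(0, 0, -2, -5)

U[3][3] = -5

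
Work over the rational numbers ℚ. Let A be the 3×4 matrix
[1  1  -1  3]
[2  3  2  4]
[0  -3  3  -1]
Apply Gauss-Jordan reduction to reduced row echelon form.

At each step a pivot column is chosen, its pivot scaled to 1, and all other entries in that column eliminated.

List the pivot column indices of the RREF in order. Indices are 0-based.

[1] R0 /= 1  ⇒  (1, 1, -1, 3)
     R1 -= 2·R0  ⇒  (0, 1, 4, -2)
[2] R1 /= 1  ⇒  (0, 1, 4, -2)
     R0 -= 1·R1  ⇒  (1, 0, -5, 5)
     R2 -= -3·R1  ⇒  (0, 0, 15, -7)
[3] R2 /= 15  ⇒  (0, 0, 1, -7/15)
     R0 -= -5·R2  ⇒  (1, 0, 0, 8/3)
     R1 -= 4·R2  ⇒  (0, 1, 0, -2/15)

pivot columns: 0, 1, 2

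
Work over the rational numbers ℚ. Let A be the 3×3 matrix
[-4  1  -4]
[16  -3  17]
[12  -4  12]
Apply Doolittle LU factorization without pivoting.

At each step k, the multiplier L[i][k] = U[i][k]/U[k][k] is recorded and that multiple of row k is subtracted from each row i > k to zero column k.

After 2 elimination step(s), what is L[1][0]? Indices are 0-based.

Step 1: pivot at (0,0) is -4.
  row1 ← row1 − (-4)·row0  ⇒  L[1][0]=-4, U row1=(0, 1, 1)
  row2 ← row2 − (-3)·row0  ⇒  L[2][0]=-3, U row2=(0, -1, 0)
Step 2: pivot at (1,1) is 1.
  row2 ← row2 − (-1)·row1  ⇒  L[2][1]=-1, U row2=(0, 0, 1)

L[1][0] = -4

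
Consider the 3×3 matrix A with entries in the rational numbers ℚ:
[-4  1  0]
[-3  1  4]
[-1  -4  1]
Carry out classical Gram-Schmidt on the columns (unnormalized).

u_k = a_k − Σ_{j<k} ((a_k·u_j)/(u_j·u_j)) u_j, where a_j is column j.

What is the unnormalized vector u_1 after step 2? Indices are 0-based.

Step 1: u_0 = a_0 = (-4, -3, -1).
Step 2: u_1 = a_1 − (-3/26)·u_0 = (7/13, 17/26, -107/26).

u_1 = (7/13, 17/26, -107/26)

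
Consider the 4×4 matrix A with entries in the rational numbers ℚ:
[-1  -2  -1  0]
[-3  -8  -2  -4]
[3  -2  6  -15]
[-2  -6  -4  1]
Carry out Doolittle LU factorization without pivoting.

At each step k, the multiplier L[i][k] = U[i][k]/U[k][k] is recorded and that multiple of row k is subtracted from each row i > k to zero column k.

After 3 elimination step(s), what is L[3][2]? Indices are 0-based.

L[3][2] = 3

Step 1: pivot at (0,0) is -1.
  row1 ← row1 − (3)·row0  ⇒  L[1][0]=3, U row1=(0, -2, 1, -4)
  row2 ← row2 − (-3)·row0  ⇒  L[2][0]=-3, U row2=(0, -8, 3, -15)
  row3 ← row3 − (2)·row0  ⇒  L[3][0]=2, U row3=(0, -2, -2, 1)
Step 2: pivot at (1,1) is -2.
  row2 ← row2 − (4)·row1  ⇒  L[2][1]=4, U row2=(0, 0, -1, 1)
  row3 ← row3 − (1)·row1  ⇒  L[3][1]=1, U row3=(0, 0, -3, 5)
Step 3: pivot at (2,2) is -1.
  row3 ← row3 − (3)·row2  ⇒  L[3][2]=3, U row3=(0, 0, 0, 2)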